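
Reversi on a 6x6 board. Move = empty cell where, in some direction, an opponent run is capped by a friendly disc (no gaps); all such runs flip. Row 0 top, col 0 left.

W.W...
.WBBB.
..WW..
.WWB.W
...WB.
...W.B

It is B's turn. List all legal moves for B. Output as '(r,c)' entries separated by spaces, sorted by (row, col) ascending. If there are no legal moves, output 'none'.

Answer: (1,0) (3,0) (3,4) (4,0) (4,1) (4,2)

Derivation:
(0,1): no bracket -> illegal
(0,3): no bracket -> illegal
(1,0): flips 1 -> legal
(2,0): no bracket -> illegal
(2,1): no bracket -> illegal
(2,4): no bracket -> illegal
(2,5): no bracket -> illegal
(3,0): flips 2 -> legal
(3,4): flips 1 -> legal
(4,0): flips 2 -> legal
(4,1): flips 2 -> legal
(4,2): flips 3 -> legal
(4,5): no bracket -> illegal
(5,2): no bracket -> illegal
(5,4): no bracket -> illegal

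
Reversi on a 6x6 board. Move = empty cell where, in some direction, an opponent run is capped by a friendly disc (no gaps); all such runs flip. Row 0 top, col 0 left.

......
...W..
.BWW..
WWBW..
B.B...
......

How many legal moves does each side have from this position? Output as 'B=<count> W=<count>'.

-- B to move --
(0,2): no bracket -> illegal
(0,3): no bracket -> illegal
(0,4): flips 3 -> legal
(1,1): no bracket -> illegal
(1,2): flips 1 -> legal
(1,4): flips 1 -> legal
(2,0): flips 2 -> legal
(2,4): flips 3 -> legal
(3,4): flips 1 -> legal
(4,1): flips 1 -> legal
(4,3): no bracket -> illegal
(4,4): no bracket -> illegal
B mobility = 7
-- W to move --
(1,0): no bracket -> illegal
(1,1): flips 1 -> legal
(1,2): flips 1 -> legal
(2,0): flips 1 -> legal
(4,1): flips 1 -> legal
(4,3): no bracket -> illegal
(5,0): flips 1 -> legal
(5,1): flips 1 -> legal
(5,2): flips 2 -> legal
(5,3): flips 1 -> legal
W mobility = 8

Answer: B=7 W=8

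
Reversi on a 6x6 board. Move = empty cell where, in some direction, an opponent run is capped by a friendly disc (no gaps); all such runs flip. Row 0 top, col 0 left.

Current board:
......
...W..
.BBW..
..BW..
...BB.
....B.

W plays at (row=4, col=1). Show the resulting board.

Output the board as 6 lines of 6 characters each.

Answer: ......
...W..
.BBW..
..WW..
.W.BB.
....B.

Derivation:
Place W at (4,1); scan 8 dirs for brackets.
Dir NW: first cell '.' (not opp) -> no flip
Dir N: first cell '.' (not opp) -> no flip
Dir NE: opp run (3,2) capped by W -> flip
Dir W: first cell '.' (not opp) -> no flip
Dir E: first cell '.' (not opp) -> no flip
Dir SW: first cell '.' (not opp) -> no flip
Dir S: first cell '.' (not opp) -> no flip
Dir SE: first cell '.' (not opp) -> no flip
All flips: (3,2)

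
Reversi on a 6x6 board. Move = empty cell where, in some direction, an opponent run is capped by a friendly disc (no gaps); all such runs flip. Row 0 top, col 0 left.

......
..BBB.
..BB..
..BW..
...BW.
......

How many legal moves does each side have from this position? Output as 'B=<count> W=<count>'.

-- B to move --
(2,4): no bracket -> illegal
(3,4): flips 1 -> legal
(3,5): no bracket -> illegal
(4,2): no bracket -> illegal
(4,5): flips 1 -> legal
(5,3): no bracket -> illegal
(5,4): no bracket -> illegal
(5,5): flips 2 -> legal
B mobility = 3
-- W to move --
(0,1): no bracket -> illegal
(0,2): no bracket -> illegal
(0,3): flips 2 -> legal
(0,4): no bracket -> illegal
(0,5): no bracket -> illegal
(1,1): flips 1 -> legal
(1,5): no bracket -> illegal
(2,1): no bracket -> illegal
(2,4): no bracket -> illegal
(2,5): no bracket -> illegal
(3,1): flips 1 -> legal
(3,4): no bracket -> illegal
(4,1): no bracket -> illegal
(4,2): flips 1 -> legal
(5,2): no bracket -> illegal
(5,3): flips 1 -> legal
(5,4): no bracket -> illegal
W mobility = 5

Answer: B=3 W=5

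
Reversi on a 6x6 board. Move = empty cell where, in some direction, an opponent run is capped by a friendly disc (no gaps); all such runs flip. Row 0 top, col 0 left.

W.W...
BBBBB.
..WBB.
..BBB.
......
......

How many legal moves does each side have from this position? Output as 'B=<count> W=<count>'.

Answer: B=2 W=6

Derivation:
-- B to move --
(0,1): no bracket -> illegal
(0,3): no bracket -> illegal
(2,1): flips 1 -> legal
(3,1): flips 1 -> legal
B mobility = 2
-- W to move --
(0,1): no bracket -> illegal
(0,3): no bracket -> illegal
(0,4): flips 1 -> legal
(0,5): no bracket -> illegal
(1,5): no bracket -> illegal
(2,0): flips 2 -> legal
(2,1): no bracket -> illegal
(2,5): flips 2 -> legal
(3,1): no bracket -> illegal
(3,5): flips 2 -> legal
(4,1): no bracket -> illegal
(4,2): flips 1 -> legal
(4,3): no bracket -> illegal
(4,4): flips 1 -> legal
(4,5): no bracket -> illegal
W mobility = 6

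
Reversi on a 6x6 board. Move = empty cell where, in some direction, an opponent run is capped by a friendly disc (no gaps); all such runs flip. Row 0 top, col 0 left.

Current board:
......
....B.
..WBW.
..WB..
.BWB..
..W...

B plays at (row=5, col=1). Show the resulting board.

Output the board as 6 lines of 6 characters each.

Place B at (5,1); scan 8 dirs for brackets.
Dir NW: first cell '.' (not opp) -> no flip
Dir N: first cell 'B' (not opp) -> no flip
Dir NE: opp run (4,2) capped by B -> flip
Dir W: first cell '.' (not opp) -> no flip
Dir E: opp run (5,2), next='.' -> no flip
Dir SW: edge -> no flip
Dir S: edge -> no flip
Dir SE: edge -> no flip
All flips: (4,2)

Answer: ......
....B.
..WBW.
..WB..
.BBB..
.BW...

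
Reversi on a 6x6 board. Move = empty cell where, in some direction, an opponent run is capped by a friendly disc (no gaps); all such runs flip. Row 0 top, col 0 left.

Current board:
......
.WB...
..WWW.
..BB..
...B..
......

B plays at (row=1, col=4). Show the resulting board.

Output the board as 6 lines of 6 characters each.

Answer: ......
.WB.B.
..WBW.
..BB..
...B..
......

Derivation:
Place B at (1,4); scan 8 dirs for brackets.
Dir NW: first cell '.' (not opp) -> no flip
Dir N: first cell '.' (not opp) -> no flip
Dir NE: first cell '.' (not opp) -> no flip
Dir W: first cell '.' (not opp) -> no flip
Dir E: first cell '.' (not opp) -> no flip
Dir SW: opp run (2,3) capped by B -> flip
Dir S: opp run (2,4), next='.' -> no flip
Dir SE: first cell '.' (not opp) -> no flip
All flips: (2,3)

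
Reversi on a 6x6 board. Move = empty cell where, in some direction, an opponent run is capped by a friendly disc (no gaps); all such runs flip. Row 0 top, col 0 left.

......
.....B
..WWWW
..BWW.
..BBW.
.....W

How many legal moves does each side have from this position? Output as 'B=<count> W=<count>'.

-- B to move --
(1,1): no bracket -> illegal
(1,2): flips 1 -> legal
(1,3): flips 2 -> legal
(1,4): flips 1 -> legal
(2,1): no bracket -> illegal
(3,1): no bracket -> illegal
(3,5): flips 3 -> legal
(4,5): flips 1 -> legal
(5,3): no bracket -> illegal
(5,4): no bracket -> illegal
B mobility = 5
-- W to move --
(0,4): no bracket -> illegal
(0,5): flips 1 -> legal
(1,4): no bracket -> illegal
(2,1): no bracket -> illegal
(3,1): flips 1 -> legal
(4,1): flips 3 -> legal
(5,1): flips 1 -> legal
(5,2): flips 3 -> legal
(5,3): flips 1 -> legal
(5,4): no bracket -> illegal
W mobility = 6

Answer: B=5 W=6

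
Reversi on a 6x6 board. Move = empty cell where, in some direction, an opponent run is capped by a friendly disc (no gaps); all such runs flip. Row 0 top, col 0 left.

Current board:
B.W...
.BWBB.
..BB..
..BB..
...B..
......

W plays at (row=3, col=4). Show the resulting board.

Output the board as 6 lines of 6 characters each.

Place W at (3,4); scan 8 dirs for brackets.
Dir NW: opp run (2,3) capped by W -> flip
Dir N: first cell '.' (not opp) -> no flip
Dir NE: first cell '.' (not opp) -> no flip
Dir W: opp run (3,3) (3,2), next='.' -> no flip
Dir E: first cell '.' (not opp) -> no flip
Dir SW: opp run (4,3), next='.' -> no flip
Dir S: first cell '.' (not opp) -> no flip
Dir SE: first cell '.' (not opp) -> no flip
All flips: (2,3)

Answer: B.W...
.BWBB.
..BW..
..BBW.
...B..
......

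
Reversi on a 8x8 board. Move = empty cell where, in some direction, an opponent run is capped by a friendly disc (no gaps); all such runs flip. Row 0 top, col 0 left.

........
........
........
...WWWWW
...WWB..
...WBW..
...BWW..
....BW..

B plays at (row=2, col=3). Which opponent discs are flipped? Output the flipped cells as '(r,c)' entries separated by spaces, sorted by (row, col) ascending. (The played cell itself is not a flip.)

Dir NW: first cell '.' (not opp) -> no flip
Dir N: first cell '.' (not opp) -> no flip
Dir NE: first cell '.' (not opp) -> no flip
Dir W: first cell '.' (not opp) -> no flip
Dir E: first cell '.' (not opp) -> no flip
Dir SW: first cell '.' (not opp) -> no flip
Dir S: opp run (3,3) (4,3) (5,3) capped by B -> flip
Dir SE: opp run (3,4) capped by B -> flip

Answer: (3,3) (3,4) (4,3) (5,3)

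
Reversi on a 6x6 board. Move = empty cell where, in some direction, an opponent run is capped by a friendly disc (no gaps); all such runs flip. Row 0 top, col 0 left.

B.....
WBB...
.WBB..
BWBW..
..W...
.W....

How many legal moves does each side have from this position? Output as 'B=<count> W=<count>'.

Answer: B=7 W=6

Derivation:
-- B to move --
(0,1): no bracket -> illegal
(2,0): flips 2 -> legal
(2,4): no bracket -> illegal
(3,4): flips 1 -> legal
(4,0): flips 1 -> legal
(4,1): flips 2 -> legal
(4,3): flips 1 -> legal
(4,4): flips 1 -> legal
(5,0): no bracket -> illegal
(5,2): flips 1 -> legal
(5,3): no bracket -> illegal
B mobility = 7
-- W to move --
(0,1): flips 1 -> legal
(0,2): flips 3 -> legal
(0,3): flips 1 -> legal
(1,3): flips 4 -> legal
(1,4): no bracket -> illegal
(2,0): no bracket -> illegal
(2,4): flips 2 -> legal
(3,4): no bracket -> illegal
(4,0): no bracket -> illegal
(4,1): no bracket -> illegal
(4,3): flips 1 -> legal
W mobility = 6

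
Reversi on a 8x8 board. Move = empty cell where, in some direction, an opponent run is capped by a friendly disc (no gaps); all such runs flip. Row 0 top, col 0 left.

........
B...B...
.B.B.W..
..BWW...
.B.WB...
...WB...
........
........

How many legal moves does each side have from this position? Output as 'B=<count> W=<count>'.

-- B to move --
(1,5): no bracket -> illegal
(1,6): no bracket -> illegal
(2,2): flips 1 -> legal
(2,4): flips 1 -> legal
(2,6): no bracket -> illegal
(3,5): flips 2 -> legal
(3,6): flips 1 -> legal
(4,2): flips 1 -> legal
(4,5): flips 1 -> legal
(5,2): flips 1 -> legal
(6,2): flips 1 -> legal
(6,3): flips 3 -> legal
(6,4): no bracket -> illegal
B mobility = 9
-- W to move --
(0,0): no bracket -> illegal
(0,1): no bracket -> illegal
(0,3): flips 1 -> legal
(0,4): no bracket -> illegal
(0,5): no bracket -> illegal
(1,1): no bracket -> illegal
(1,2): flips 1 -> legal
(1,3): flips 1 -> legal
(1,5): no bracket -> illegal
(2,0): no bracket -> illegal
(2,2): no bracket -> illegal
(2,4): no bracket -> illegal
(3,0): no bracket -> illegal
(3,1): flips 1 -> legal
(3,5): flips 1 -> legal
(4,0): no bracket -> illegal
(4,2): no bracket -> illegal
(4,5): flips 1 -> legal
(5,0): no bracket -> illegal
(5,1): no bracket -> illegal
(5,2): no bracket -> illegal
(5,5): flips 2 -> legal
(6,3): no bracket -> illegal
(6,4): flips 2 -> legal
(6,5): flips 1 -> legal
W mobility = 9

Answer: B=9 W=9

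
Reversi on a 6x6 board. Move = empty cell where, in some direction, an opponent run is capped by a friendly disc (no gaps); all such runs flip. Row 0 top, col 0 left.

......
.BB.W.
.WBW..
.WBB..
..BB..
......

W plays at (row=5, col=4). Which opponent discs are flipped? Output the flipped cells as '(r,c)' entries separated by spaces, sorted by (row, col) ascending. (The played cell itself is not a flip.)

Answer: (3,2) (4,3)

Derivation:
Dir NW: opp run (4,3) (3,2) capped by W -> flip
Dir N: first cell '.' (not opp) -> no flip
Dir NE: first cell '.' (not opp) -> no flip
Dir W: first cell '.' (not opp) -> no flip
Dir E: first cell '.' (not opp) -> no flip
Dir SW: edge -> no flip
Dir S: edge -> no flip
Dir SE: edge -> no flip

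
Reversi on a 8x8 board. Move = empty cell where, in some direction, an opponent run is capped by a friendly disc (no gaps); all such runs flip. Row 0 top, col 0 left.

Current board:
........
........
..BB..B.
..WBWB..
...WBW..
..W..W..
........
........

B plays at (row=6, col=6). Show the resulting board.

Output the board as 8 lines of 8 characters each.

Answer: ........
........
..BB..B.
..WBWB..
...WBW..
..W..B..
......B.
........

Derivation:
Place B at (6,6); scan 8 dirs for brackets.
Dir NW: opp run (5,5) capped by B -> flip
Dir N: first cell '.' (not opp) -> no flip
Dir NE: first cell '.' (not opp) -> no flip
Dir W: first cell '.' (not opp) -> no flip
Dir E: first cell '.' (not opp) -> no flip
Dir SW: first cell '.' (not opp) -> no flip
Dir S: first cell '.' (not opp) -> no flip
Dir SE: first cell '.' (not opp) -> no flip
All flips: (5,5)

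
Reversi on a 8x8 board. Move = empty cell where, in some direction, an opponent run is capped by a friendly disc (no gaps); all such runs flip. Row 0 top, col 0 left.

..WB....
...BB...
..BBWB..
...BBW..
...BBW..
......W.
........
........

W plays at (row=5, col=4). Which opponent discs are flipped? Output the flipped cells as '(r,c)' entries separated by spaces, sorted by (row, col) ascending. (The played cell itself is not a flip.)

Dir NW: opp run (4,3), next='.' -> no flip
Dir N: opp run (4,4) (3,4) capped by W -> flip
Dir NE: first cell 'W' (not opp) -> no flip
Dir W: first cell '.' (not opp) -> no flip
Dir E: first cell '.' (not opp) -> no flip
Dir SW: first cell '.' (not opp) -> no flip
Dir S: first cell '.' (not opp) -> no flip
Dir SE: first cell '.' (not opp) -> no flip

Answer: (3,4) (4,4)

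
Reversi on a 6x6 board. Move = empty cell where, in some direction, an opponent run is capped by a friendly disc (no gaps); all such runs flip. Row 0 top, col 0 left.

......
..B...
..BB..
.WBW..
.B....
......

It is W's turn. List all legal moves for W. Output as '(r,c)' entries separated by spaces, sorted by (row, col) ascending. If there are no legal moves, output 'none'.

(0,1): no bracket -> illegal
(0,2): no bracket -> illegal
(0,3): no bracket -> illegal
(1,1): flips 1 -> legal
(1,3): flips 2 -> legal
(1,4): no bracket -> illegal
(2,1): no bracket -> illegal
(2,4): no bracket -> illegal
(3,0): no bracket -> illegal
(3,4): no bracket -> illegal
(4,0): no bracket -> illegal
(4,2): no bracket -> illegal
(4,3): no bracket -> illegal
(5,0): no bracket -> illegal
(5,1): flips 1 -> legal
(5,2): no bracket -> illegal

Answer: (1,1) (1,3) (5,1)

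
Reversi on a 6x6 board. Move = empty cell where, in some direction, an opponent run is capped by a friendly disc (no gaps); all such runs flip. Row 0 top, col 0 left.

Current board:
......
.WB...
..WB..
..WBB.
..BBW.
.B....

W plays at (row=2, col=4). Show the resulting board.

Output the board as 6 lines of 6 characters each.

Answer: ......
.WB...
..WWW.
..WBW.
..BBW.
.B....

Derivation:
Place W at (2,4); scan 8 dirs for brackets.
Dir NW: first cell '.' (not opp) -> no flip
Dir N: first cell '.' (not opp) -> no flip
Dir NE: first cell '.' (not opp) -> no flip
Dir W: opp run (2,3) capped by W -> flip
Dir E: first cell '.' (not opp) -> no flip
Dir SW: opp run (3,3) (4,2) (5,1), next=edge -> no flip
Dir S: opp run (3,4) capped by W -> flip
Dir SE: first cell '.' (not opp) -> no flip
All flips: (2,3) (3,4)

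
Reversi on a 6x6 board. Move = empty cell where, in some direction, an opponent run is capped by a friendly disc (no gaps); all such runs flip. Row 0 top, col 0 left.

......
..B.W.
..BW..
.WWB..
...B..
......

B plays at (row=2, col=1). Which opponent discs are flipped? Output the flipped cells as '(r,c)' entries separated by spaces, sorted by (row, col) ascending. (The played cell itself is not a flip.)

Dir NW: first cell '.' (not opp) -> no flip
Dir N: first cell '.' (not opp) -> no flip
Dir NE: first cell 'B' (not opp) -> no flip
Dir W: first cell '.' (not opp) -> no flip
Dir E: first cell 'B' (not opp) -> no flip
Dir SW: first cell '.' (not opp) -> no flip
Dir S: opp run (3,1), next='.' -> no flip
Dir SE: opp run (3,2) capped by B -> flip

Answer: (3,2)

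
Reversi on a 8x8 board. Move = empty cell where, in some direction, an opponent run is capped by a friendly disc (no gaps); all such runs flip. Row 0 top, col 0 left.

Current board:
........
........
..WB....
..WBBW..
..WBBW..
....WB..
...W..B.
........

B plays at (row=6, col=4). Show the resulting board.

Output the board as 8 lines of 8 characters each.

Answer: ........
........
..WB....
..WBBW..
..WBBW..
....BB..
...WB.B.
........

Derivation:
Place B at (6,4); scan 8 dirs for brackets.
Dir NW: first cell '.' (not opp) -> no flip
Dir N: opp run (5,4) capped by B -> flip
Dir NE: first cell 'B' (not opp) -> no flip
Dir W: opp run (6,3), next='.' -> no flip
Dir E: first cell '.' (not opp) -> no flip
Dir SW: first cell '.' (not opp) -> no flip
Dir S: first cell '.' (not opp) -> no flip
Dir SE: first cell '.' (not opp) -> no flip
All flips: (5,4)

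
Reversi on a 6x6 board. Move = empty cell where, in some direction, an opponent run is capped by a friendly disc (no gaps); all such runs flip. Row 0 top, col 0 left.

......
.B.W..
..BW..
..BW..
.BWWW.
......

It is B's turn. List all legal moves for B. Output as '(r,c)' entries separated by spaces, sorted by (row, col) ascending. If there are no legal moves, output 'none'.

(0,2): no bracket -> illegal
(0,3): no bracket -> illegal
(0,4): flips 1 -> legal
(1,2): no bracket -> illegal
(1,4): flips 1 -> legal
(2,4): flips 1 -> legal
(3,1): no bracket -> illegal
(3,4): flips 1 -> legal
(3,5): no bracket -> illegal
(4,5): flips 3 -> legal
(5,1): no bracket -> illegal
(5,2): flips 1 -> legal
(5,3): no bracket -> illegal
(5,4): flips 1 -> legal
(5,5): flips 2 -> legal

Answer: (0,4) (1,4) (2,4) (3,4) (4,5) (5,2) (5,4) (5,5)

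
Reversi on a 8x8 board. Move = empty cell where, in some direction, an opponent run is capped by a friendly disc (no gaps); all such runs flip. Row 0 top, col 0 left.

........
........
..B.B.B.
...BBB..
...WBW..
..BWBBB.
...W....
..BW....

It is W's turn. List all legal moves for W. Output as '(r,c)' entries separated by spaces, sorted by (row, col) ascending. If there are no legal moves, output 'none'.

Answer: (1,7) (2,3) (2,5) (4,1) (5,1) (5,7) (6,1) (6,5) (6,7) (7,1)

Derivation:
(1,1): no bracket -> illegal
(1,2): no bracket -> illegal
(1,3): no bracket -> illegal
(1,4): no bracket -> illegal
(1,5): no bracket -> illegal
(1,6): no bracket -> illegal
(1,7): flips 3 -> legal
(2,1): no bracket -> illegal
(2,3): flips 2 -> legal
(2,5): flips 2 -> legal
(2,7): no bracket -> illegal
(3,1): no bracket -> illegal
(3,2): no bracket -> illegal
(3,6): no bracket -> illegal
(3,7): no bracket -> illegal
(4,1): flips 1 -> legal
(4,2): no bracket -> illegal
(4,6): no bracket -> illegal
(4,7): no bracket -> illegal
(5,1): flips 1 -> legal
(5,7): flips 3 -> legal
(6,1): flips 1 -> legal
(6,2): no bracket -> illegal
(6,4): no bracket -> illegal
(6,5): flips 2 -> legal
(6,6): no bracket -> illegal
(6,7): flips 1 -> legal
(7,1): flips 1 -> legal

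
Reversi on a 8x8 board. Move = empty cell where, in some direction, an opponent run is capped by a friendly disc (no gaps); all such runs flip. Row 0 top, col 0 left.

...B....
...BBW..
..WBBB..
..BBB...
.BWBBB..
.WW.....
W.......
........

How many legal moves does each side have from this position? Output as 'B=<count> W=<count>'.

-- B to move --
(0,4): no bracket -> illegal
(0,5): flips 1 -> legal
(0,6): flips 1 -> legal
(1,1): flips 1 -> legal
(1,2): flips 1 -> legal
(1,6): flips 1 -> legal
(2,1): flips 1 -> legal
(2,6): no bracket -> illegal
(3,1): flips 1 -> legal
(4,0): no bracket -> illegal
(5,0): no bracket -> illegal
(5,3): no bracket -> illegal
(6,1): flips 2 -> legal
(6,2): flips 2 -> legal
(6,3): flips 1 -> legal
(7,0): no bracket -> illegal
(7,1): no bracket -> illegal
B mobility = 10
-- W to move --
(0,2): no bracket -> illegal
(0,4): flips 1 -> legal
(0,5): no bracket -> illegal
(1,2): flips 2 -> legal
(1,6): flips 3 -> legal
(2,1): no bracket -> illegal
(2,6): flips 3 -> legal
(3,0): flips 1 -> legal
(3,1): flips 1 -> legal
(3,5): flips 1 -> legal
(3,6): no bracket -> illegal
(4,0): flips 1 -> legal
(4,6): flips 3 -> legal
(5,0): no bracket -> illegal
(5,3): no bracket -> illegal
(5,4): no bracket -> illegal
(5,5): flips 2 -> legal
(5,6): no bracket -> illegal
W mobility = 10

Answer: B=10 W=10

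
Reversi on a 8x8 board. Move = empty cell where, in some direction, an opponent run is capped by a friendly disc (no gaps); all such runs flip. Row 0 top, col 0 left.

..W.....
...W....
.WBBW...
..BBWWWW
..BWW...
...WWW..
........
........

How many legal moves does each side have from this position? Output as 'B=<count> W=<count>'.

-- B to move --
(0,1): no bracket -> illegal
(0,3): flips 1 -> legal
(0,4): flips 1 -> legal
(1,0): flips 1 -> legal
(1,1): no bracket -> illegal
(1,2): no bracket -> illegal
(1,4): no bracket -> illegal
(1,5): flips 1 -> legal
(2,0): flips 1 -> legal
(2,5): flips 1 -> legal
(2,6): no bracket -> illegal
(2,7): no bracket -> illegal
(3,0): no bracket -> illegal
(3,1): no bracket -> illegal
(4,5): flips 3 -> legal
(4,6): no bracket -> illegal
(4,7): no bracket -> illegal
(5,2): no bracket -> illegal
(5,6): no bracket -> illegal
(6,2): no bracket -> illegal
(6,3): flips 2 -> legal
(6,4): flips 1 -> legal
(6,5): flips 2 -> legal
(6,6): flips 2 -> legal
B mobility = 11
-- W to move --
(1,1): flips 2 -> legal
(1,2): flips 1 -> legal
(1,4): no bracket -> illegal
(3,1): flips 4 -> legal
(4,1): flips 1 -> legal
(5,1): flips 2 -> legal
(5,2): no bracket -> illegal
W mobility = 5

Answer: B=11 W=5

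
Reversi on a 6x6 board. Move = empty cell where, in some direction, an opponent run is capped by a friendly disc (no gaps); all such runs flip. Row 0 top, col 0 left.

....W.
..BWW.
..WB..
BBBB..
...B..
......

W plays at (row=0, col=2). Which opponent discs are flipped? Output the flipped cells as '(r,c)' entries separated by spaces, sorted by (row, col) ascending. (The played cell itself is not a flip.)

Dir NW: edge -> no flip
Dir N: edge -> no flip
Dir NE: edge -> no flip
Dir W: first cell '.' (not opp) -> no flip
Dir E: first cell '.' (not opp) -> no flip
Dir SW: first cell '.' (not opp) -> no flip
Dir S: opp run (1,2) capped by W -> flip
Dir SE: first cell 'W' (not opp) -> no flip

Answer: (1,2)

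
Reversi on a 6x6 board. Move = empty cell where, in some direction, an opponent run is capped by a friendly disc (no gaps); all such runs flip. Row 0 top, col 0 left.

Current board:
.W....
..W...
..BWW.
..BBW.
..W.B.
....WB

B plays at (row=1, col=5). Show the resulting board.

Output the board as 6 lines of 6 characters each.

Place B at (1,5); scan 8 dirs for brackets.
Dir NW: first cell '.' (not opp) -> no flip
Dir N: first cell '.' (not opp) -> no flip
Dir NE: edge -> no flip
Dir W: first cell '.' (not opp) -> no flip
Dir E: edge -> no flip
Dir SW: opp run (2,4) capped by B -> flip
Dir S: first cell '.' (not opp) -> no flip
Dir SE: edge -> no flip
All flips: (2,4)

Answer: .W....
..W..B
..BWB.
..BBW.
..W.B.
....WB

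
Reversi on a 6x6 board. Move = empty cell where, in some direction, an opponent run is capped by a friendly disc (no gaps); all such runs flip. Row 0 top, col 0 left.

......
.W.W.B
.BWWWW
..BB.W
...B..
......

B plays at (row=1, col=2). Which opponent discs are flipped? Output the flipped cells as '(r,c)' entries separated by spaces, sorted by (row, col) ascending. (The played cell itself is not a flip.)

Dir NW: first cell '.' (not opp) -> no flip
Dir N: first cell '.' (not opp) -> no flip
Dir NE: first cell '.' (not opp) -> no flip
Dir W: opp run (1,1), next='.' -> no flip
Dir E: opp run (1,3), next='.' -> no flip
Dir SW: first cell 'B' (not opp) -> no flip
Dir S: opp run (2,2) capped by B -> flip
Dir SE: opp run (2,3), next='.' -> no flip

Answer: (2,2)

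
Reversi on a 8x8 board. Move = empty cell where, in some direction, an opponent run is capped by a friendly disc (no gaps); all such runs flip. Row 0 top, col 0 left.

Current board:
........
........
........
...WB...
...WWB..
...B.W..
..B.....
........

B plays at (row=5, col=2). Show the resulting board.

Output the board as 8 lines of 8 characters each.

Place B at (5,2); scan 8 dirs for brackets.
Dir NW: first cell '.' (not opp) -> no flip
Dir N: first cell '.' (not opp) -> no flip
Dir NE: opp run (4,3) capped by B -> flip
Dir W: first cell '.' (not opp) -> no flip
Dir E: first cell 'B' (not opp) -> no flip
Dir SW: first cell '.' (not opp) -> no flip
Dir S: first cell 'B' (not opp) -> no flip
Dir SE: first cell '.' (not opp) -> no flip
All flips: (4,3)

Answer: ........
........
........
...WB...
...BWB..
..BB.W..
..B.....
........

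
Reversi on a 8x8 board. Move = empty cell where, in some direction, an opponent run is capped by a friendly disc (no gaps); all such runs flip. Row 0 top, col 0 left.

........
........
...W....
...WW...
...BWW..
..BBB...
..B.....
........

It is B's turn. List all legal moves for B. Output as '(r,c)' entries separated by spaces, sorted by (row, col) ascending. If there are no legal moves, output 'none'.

Answer: (1,3) (2,4) (2,5) (3,5) (3,6) (4,6)

Derivation:
(1,2): no bracket -> illegal
(1,3): flips 2 -> legal
(1,4): no bracket -> illegal
(2,2): no bracket -> illegal
(2,4): flips 2 -> legal
(2,5): flips 1 -> legal
(3,2): no bracket -> illegal
(3,5): flips 1 -> legal
(3,6): flips 1 -> legal
(4,2): no bracket -> illegal
(4,6): flips 2 -> legal
(5,5): no bracket -> illegal
(5,6): no bracket -> illegal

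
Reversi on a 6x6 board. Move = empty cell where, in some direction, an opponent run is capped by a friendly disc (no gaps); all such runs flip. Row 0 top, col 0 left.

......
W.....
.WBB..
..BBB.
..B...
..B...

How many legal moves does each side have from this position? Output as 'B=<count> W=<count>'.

Answer: B=1 W=2

Derivation:
-- B to move --
(0,0): no bracket -> illegal
(0,1): no bracket -> illegal
(1,1): no bracket -> illegal
(1,2): no bracket -> illegal
(2,0): flips 1 -> legal
(3,0): no bracket -> illegal
(3,1): no bracket -> illegal
B mobility = 1
-- W to move --
(1,1): no bracket -> illegal
(1,2): no bracket -> illegal
(1,3): no bracket -> illegal
(1,4): no bracket -> illegal
(2,4): flips 2 -> legal
(2,5): no bracket -> illegal
(3,1): no bracket -> illegal
(3,5): no bracket -> illegal
(4,1): no bracket -> illegal
(4,3): flips 1 -> legal
(4,4): no bracket -> illegal
(4,5): no bracket -> illegal
(5,1): no bracket -> illegal
(5,3): no bracket -> illegal
W mobility = 2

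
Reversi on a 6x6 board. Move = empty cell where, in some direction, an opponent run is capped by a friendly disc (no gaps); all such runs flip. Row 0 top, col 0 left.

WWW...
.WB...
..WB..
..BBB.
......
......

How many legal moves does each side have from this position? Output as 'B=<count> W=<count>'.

Answer: B=2 W=5

Derivation:
-- B to move --
(0,3): no bracket -> illegal
(1,0): flips 1 -> legal
(1,3): no bracket -> illegal
(2,0): no bracket -> illegal
(2,1): flips 1 -> legal
(3,1): no bracket -> illegal
B mobility = 2
-- W to move --
(0,3): no bracket -> illegal
(1,3): flips 1 -> legal
(1,4): no bracket -> illegal
(2,1): no bracket -> illegal
(2,4): flips 1 -> legal
(2,5): no bracket -> illegal
(3,1): no bracket -> illegal
(3,5): no bracket -> illegal
(4,1): no bracket -> illegal
(4,2): flips 1 -> legal
(4,3): no bracket -> illegal
(4,4): flips 1 -> legal
(4,5): flips 3 -> legal
W mobility = 5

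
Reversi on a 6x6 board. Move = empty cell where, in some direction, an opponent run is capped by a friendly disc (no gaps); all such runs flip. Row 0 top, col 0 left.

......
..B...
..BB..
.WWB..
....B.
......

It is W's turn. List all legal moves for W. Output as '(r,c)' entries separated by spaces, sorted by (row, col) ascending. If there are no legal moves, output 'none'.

Answer: (0,2) (1,3) (1,4) (3,4)

Derivation:
(0,1): no bracket -> illegal
(0,2): flips 2 -> legal
(0,3): no bracket -> illegal
(1,1): no bracket -> illegal
(1,3): flips 1 -> legal
(1,4): flips 1 -> legal
(2,1): no bracket -> illegal
(2,4): no bracket -> illegal
(3,4): flips 1 -> legal
(3,5): no bracket -> illegal
(4,2): no bracket -> illegal
(4,3): no bracket -> illegal
(4,5): no bracket -> illegal
(5,3): no bracket -> illegal
(5,4): no bracket -> illegal
(5,5): no bracket -> illegal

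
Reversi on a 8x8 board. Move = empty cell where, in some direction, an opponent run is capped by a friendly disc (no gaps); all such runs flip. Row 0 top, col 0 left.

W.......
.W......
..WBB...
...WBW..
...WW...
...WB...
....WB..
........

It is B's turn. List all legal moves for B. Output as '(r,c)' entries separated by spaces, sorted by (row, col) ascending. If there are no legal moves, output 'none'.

(0,1): no bracket -> illegal
(0,2): no bracket -> illegal
(1,0): no bracket -> illegal
(1,2): no bracket -> illegal
(1,3): no bracket -> illegal
(2,0): no bracket -> illegal
(2,1): flips 1 -> legal
(2,5): no bracket -> illegal
(2,6): no bracket -> illegal
(3,1): no bracket -> illegal
(3,2): flips 2 -> legal
(3,6): flips 1 -> legal
(4,2): flips 1 -> legal
(4,5): no bracket -> illegal
(4,6): flips 1 -> legal
(5,2): flips 2 -> legal
(5,5): no bracket -> illegal
(6,2): no bracket -> illegal
(6,3): flips 4 -> legal
(7,3): no bracket -> illegal
(7,4): flips 1 -> legal
(7,5): no bracket -> illegal

Answer: (2,1) (3,2) (3,6) (4,2) (4,6) (5,2) (6,3) (7,4)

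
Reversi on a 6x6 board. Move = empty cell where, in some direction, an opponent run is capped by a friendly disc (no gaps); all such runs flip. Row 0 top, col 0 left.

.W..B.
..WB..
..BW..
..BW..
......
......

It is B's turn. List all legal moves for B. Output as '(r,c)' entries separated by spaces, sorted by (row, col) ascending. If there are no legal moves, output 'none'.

(0,0): no bracket -> illegal
(0,2): flips 1 -> legal
(0,3): no bracket -> illegal
(1,0): no bracket -> illegal
(1,1): flips 1 -> legal
(1,4): flips 1 -> legal
(2,1): no bracket -> illegal
(2,4): flips 1 -> legal
(3,4): flips 1 -> legal
(4,2): no bracket -> illegal
(4,3): flips 2 -> legal
(4,4): flips 1 -> legal

Answer: (0,2) (1,1) (1,4) (2,4) (3,4) (4,3) (4,4)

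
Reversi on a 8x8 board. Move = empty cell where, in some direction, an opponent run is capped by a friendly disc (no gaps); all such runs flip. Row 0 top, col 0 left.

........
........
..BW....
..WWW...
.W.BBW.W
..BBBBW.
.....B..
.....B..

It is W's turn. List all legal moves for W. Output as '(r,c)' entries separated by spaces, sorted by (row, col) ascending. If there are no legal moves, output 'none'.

(1,1): flips 1 -> legal
(1,2): flips 1 -> legal
(1,3): no bracket -> illegal
(2,1): flips 1 -> legal
(3,1): no bracket -> illegal
(3,5): no bracket -> illegal
(4,2): flips 2 -> legal
(4,6): no bracket -> illegal
(5,1): flips 4 -> legal
(6,1): flips 2 -> legal
(6,2): no bracket -> illegal
(6,3): flips 4 -> legal
(6,4): flips 2 -> legal
(6,6): flips 2 -> legal
(7,4): flips 1 -> legal
(7,6): flips 3 -> legal

Answer: (1,1) (1,2) (2,1) (4,2) (5,1) (6,1) (6,3) (6,4) (6,6) (7,4) (7,6)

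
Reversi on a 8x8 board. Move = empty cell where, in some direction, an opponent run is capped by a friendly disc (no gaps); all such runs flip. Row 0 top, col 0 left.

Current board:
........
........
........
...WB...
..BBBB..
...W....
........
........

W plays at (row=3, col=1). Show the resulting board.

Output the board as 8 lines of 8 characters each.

Place W at (3,1); scan 8 dirs for brackets.
Dir NW: first cell '.' (not opp) -> no flip
Dir N: first cell '.' (not opp) -> no flip
Dir NE: first cell '.' (not opp) -> no flip
Dir W: first cell '.' (not opp) -> no flip
Dir E: first cell '.' (not opp) -> no flip
Dir SW: first cell '.' (not opp) -> no flip
Dir S: first cell '.' (not opp) -> no flip
Dir SE: opp run (4,2) capped by W -> flip
All flips: (4,2)

Answer: ........
........
........
.W.WB...
..WBBB..
...W....
........
........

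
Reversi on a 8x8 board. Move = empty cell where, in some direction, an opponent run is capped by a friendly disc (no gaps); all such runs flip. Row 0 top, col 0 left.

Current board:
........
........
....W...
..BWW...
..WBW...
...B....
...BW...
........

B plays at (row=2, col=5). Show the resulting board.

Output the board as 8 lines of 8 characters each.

Place B at (2,5); scan 8 dirs for brackets.
Dir NW: first cell '.' (not opp) -> no flip
Dir N: first cell '.' (not opp) -> no flip
Dir NE: first cell '.' (not opp) -> no flip
Dir W: opp run (2,4), next='.' -> no flip
Dir E: first cell '.' (not opp) -> no flip
Dir SW: opp run (3,4) capped by B -> flip
Dir S: first cell '.' (not opp) -> no flip
Dir SE: first cell '.' (not opp) -> no flip
All flips: (3,4)

Answer: ........
........
....WB..
..BWB...
..WBW...
...B....
...BW...
........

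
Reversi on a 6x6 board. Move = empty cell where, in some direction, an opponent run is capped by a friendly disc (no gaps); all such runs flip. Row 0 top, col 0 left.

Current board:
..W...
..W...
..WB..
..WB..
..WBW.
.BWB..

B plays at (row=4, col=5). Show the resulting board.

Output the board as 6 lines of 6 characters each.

Place B at (4,5); scan 8 dirs for brackets.
Dir NW: first cell '.' (not opp) -> no flip
Dir N: first cell '.' (not opp) -> no flip
Dir NE: edge -> no flip
Dir W: opp run (4,4) capped by B -> flip
Dir E: edge -> no flip
Dir SW: first cell '.' (not opp) -> no flip
Dir S: first cell '.' (not opp) -> no flip
Dir SE: edge -> no flip
All flips: (4,4)

Answer: ..W...
..W...
..WB..
..WB..
..WBBB
.BWB..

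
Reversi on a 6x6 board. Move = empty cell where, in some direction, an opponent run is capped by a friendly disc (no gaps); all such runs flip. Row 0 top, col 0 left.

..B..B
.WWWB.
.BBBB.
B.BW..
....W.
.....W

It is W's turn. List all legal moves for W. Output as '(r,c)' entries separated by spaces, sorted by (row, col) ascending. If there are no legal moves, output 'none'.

(0,1): no bracket -> illegal
(0,3): no bracket -> illegal
(0,4): no bracket -> illegal
(1,0): no bracket -> illegal
(1,5): flips 2 -> legal
(2,0): no bracket -> illegal
(2,5): no bracket -> illegal
(3,1): flips 3 -> legal
(3,4): flips 1 -> legal
(3,5): flips 1 -> legal
(4,0): no bracket -> illegal
(4,1): no bracket -> illegal
(4,2): flips 2 -> legal
(4,3): no bracket -> illegal

Answer: (1,5) (3,1) (3,4) (3,5) (4,2)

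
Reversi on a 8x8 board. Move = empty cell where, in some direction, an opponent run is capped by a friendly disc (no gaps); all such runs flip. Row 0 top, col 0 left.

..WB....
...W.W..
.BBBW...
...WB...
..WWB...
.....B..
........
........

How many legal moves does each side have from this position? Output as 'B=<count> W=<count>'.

Answer: B=8 W=9

Derivation:
-- B to move --
(0,1): flips 1 -> legal
(0,4): flips 1 -> legal
(0,5): no bracket -> illegal
(0,6): no bracket -> illegal
(1,1): no bracket -> illegal
(1,2): no bracket -> illegal
(1,4): flips 1 -> legal
(1,6): no bracket -> illegal
(2,5): flips 1 -> legal
(2,6): no bracket -> illegal
(3,1): no bracket -> illegal
(3,2): flips 1 -> legal
(3,5): no bracket -> illegal
(4,1): flips 2 -> legal
(5,1): no bracket -> illegal
(5,2): flips 1 -> legal
(5,3): flips 2 -> legal
(5,4): no bracket -> illegal
B mobility = 8
-- W to move --
(0,4): flips 1 -> legal
(1,0): no bracket -> illegal
(1,1): flips 1 -> legal
(1,2): no bracket -> illegal
(1,4): no bracket -> illegal
(2,0): flips 3 -> legal
(2,5): flips 1 -> legal
(3,0): no bracket -> illegal
(3,1): flips 1 -> legal
(3,2): no bracket -> illegal
(3,5): flips 1 -> legal
(4,5): flips 1 -> legal
(4,6): no bracket -> illegal
(5,3): no bracket -> illegal
(5,4): flips 2 -> legal
(5,6): no bracket -> illegal
(6,4): no bracket -> illegal
(6,5): no bracket -> illegal
(6,6): flips 2 -> legal
W mobility = 9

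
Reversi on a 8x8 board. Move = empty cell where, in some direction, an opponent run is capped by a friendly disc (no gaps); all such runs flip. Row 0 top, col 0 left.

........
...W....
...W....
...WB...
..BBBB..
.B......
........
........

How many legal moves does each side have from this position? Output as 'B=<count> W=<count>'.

Answer: B=5 W=5

Derivation:
-- B to move --
(0,2): no bracket -> illegal
(0,3): flips 3 -> legal
(0,4): no bracket -> illegal
(1,2): flips 1 -> legal
(1,4): no bracket -> illegal
(2,2): flips 1 -> legal
(2,4): flips 1 -> legal
(3,2): flips 1 -> legal
B mobility = 5
-- W to move --
(2,4): no bracket -> illegal
(2,5): no bracket -> illegal
(3,1): no bracket -> illegal
(3,2): no bracket -> illegal
(3,5): flips 1 -> legal
(3,6): no bracket -> illegal
(4,0): no bracket -> illegal
(4,1): no bracket -> illegal
(4,6): no bracket -> illegal
(5,0): no bracket -> illegal
(5,2): no bracket -> illegal
(5,3): flips 1 -> legal
(5,4): no bracket -> illegal
(5,5): flips 1 -> legal
(5,6): flips 2 -> legal
(6,0): flips 2 -> legal
(6,1): no bracket -> illegal
(6,2): no bracket -> illegal
W mobility = 5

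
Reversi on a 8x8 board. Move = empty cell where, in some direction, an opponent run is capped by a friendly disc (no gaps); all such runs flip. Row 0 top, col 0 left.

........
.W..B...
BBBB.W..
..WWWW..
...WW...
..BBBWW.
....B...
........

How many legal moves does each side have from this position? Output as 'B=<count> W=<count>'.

Answer: B=13 W=13

Derivation:
-- B to move --
(0,0): flips 1 -> legal
(0,1): flips 1 -> legal
(0,2): flips 1 -> legal
(1,0): no bracket -> illegal
(1,2): no bracket -> illegal
(1,5): no bracket -> illegal
(1,6): flips 3 -> legal
(2,4): flips 2 -> legal
(2,6): flips 2 -> legal
(3,1): no bracket -> illegal
(3,6): flips 1 -> legal
(4,1): flips 1 -> legal
(4,2): flips 1 -> legal
(4,5): flips 1 -> legal
(4,6): flips 1 -> legal
(4,7): no bracket -> illegal
(5,7): flips 2 -> legal
(6,5): no bracket -> illegal
(6,6): flips 3 -> legal
(6,7): no bracket -> illegal
B mobility = 13
-- W to move --
(0,3): flips 1 -> legal
(0,4): no bracket -> illegal
(0,5): flips 2 -> legal
(1,0): flips 1 -> legal
(1,2): flips 2 -> legal
(1,3): flips 1 -> legal
(1,5): no bracket -> illegal
(2,4): no bracket -> illegal
(3,0): no bracket -> illegal
(3,1): flips 1 -> legal
(4,1): no bracket -> illegal
(4,2): no bracket -> illegal
(4,5): no bracket -> illegal
(5,1): flips 3 -> legal
(6,1): flips 1 -> legal
(6,2): flips 1 -> legal
(6,3): flips 1 -> legal
(6,5): flips 1 -> legal
(7,3): flips 1 -> legal
(7,4): flips 2 -> legal
(7,5): no bracket -> illegal
W mobility = 13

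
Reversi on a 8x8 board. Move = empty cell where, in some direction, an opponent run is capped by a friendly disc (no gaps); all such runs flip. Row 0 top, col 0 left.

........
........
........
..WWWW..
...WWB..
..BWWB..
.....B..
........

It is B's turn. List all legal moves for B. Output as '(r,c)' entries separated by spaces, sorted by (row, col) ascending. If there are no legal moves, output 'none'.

Answer: (2,1) (2,2) (2,3) (2,5) (4,2) (6,3)

Derivation:
(2,1): flips 3 -> legal
(2,2): flips 2 -> legal
(2,3): flips 1 -> legal
(2,4): no bracket -> illegal
(2,5): flips 3 -> legal
(2,6): no bracket -> illegal
(3,1): no bracket -> illegal
(3,6): no bracket -> illegal
(4,1): no bracket -> illegal
(4,2): flips 2 -> legal
(4,6): no bracket -> illegal
(6,2): no bracket -> illegal
(6,3): flips 1 -> legal
(6,4): no bracket -> illegal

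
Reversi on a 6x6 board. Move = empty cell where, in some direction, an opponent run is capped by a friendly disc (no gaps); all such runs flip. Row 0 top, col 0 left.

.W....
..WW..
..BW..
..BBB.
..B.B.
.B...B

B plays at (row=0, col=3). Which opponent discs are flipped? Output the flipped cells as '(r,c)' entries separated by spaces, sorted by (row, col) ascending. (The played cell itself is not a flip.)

Dir NW: edge -> no flip
Dir N: edge -> no flip
Dir NE: edge -> no flip
Dir W: first cell '.' (not opp) -> no flip
Dir E: first cell '.' (not opp) -> no flip
Dir SW: opp run (1,2), next='.' -> no flip
Dir S: opp run (1,3) (2,3) capped by B -> flip
Dir SE: first cell '.' (not opp) -> no flip

Answer: (1,3) (2,3)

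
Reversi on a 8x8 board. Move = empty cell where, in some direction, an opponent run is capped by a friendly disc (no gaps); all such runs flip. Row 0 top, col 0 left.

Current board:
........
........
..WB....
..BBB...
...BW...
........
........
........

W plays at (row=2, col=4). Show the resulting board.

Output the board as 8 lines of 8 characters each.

Place W at (2,4); scan 8 dirs for brackets.
Dir NW: first cell '.' (not opp) -> no flip
Dir N: first cell '.' (not opp) -> no flip
Dir NE: first cell '.' (not opp) -> no flip
Dir W: opp run (2,3) capped by W -> flip
Dir E: first cell '.' (not opp) -> no flip
Dir SW: opp run (3,3), next='.' -> no flip
Dir S: opp run (3,4) capped by W -> flip
Dir SE: first cell '.' (not opp) -> no flip
All flips: (2,3) (3,4)

Answer: ........
........
..WWW...
..BBW...
...BW...
........
........
........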